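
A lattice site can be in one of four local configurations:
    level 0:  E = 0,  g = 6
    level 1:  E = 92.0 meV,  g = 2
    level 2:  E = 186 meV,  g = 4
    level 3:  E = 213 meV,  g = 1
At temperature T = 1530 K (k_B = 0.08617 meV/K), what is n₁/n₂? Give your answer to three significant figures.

k_BT = 0.08617 × 1530 K = 131.84 meV.
n₁/n₂ = (g₁/g₂) exp[−(E₁−E₂)/kT] = (2/4) × exp(−(-94.0 meV)/(131.84 meV)) = (2/4) × exp(0.71299) = 1.02.

1.02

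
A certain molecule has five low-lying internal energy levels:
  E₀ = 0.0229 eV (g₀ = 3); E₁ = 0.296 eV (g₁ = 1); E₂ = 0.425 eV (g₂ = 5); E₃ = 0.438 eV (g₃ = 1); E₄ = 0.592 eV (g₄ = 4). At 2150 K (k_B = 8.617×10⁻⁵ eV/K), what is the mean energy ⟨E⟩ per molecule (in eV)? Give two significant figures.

k_BT = 8.617×10⁻⁵ × 2150 K = 0.1853 eV.
Eᵢ/kT = 0.1236, 1.597, 2.294, 2.364, 3.195.
Z = Σ gᵢe^(−Eᵢ/kT) = 3·e^(−0.1236) + 1·e^(−1.597) + 5·e^(−2.294) + 1·e^(−2.364) + 4·e^(−3.195) = 2.651 + 0.2025 + 0.5043 + 0.09404 + 0.1639 = 3.616.
⟨E⟩ = Σ Eᵢ gᵢe^(−Eᵢ/kT) / Z = (0.0229·2.651 + 0.296·0.2025 + 0.425·0.5043 + 0.438·0.09404 + 0.592·0.1639) / 3.616 = 0.13 eV.

0.13 eV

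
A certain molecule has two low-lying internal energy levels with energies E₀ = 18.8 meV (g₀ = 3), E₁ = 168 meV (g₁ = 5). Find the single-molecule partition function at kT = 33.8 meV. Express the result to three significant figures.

Z = 1.75

Eᵢ/kT = 0.55621, 4.9704.
Z = Σ gᵢe^(−Eᵢ/kT) = 3·e^(−0.55621) + 5·e^(−4.9704) = 1.7201 + 0.034702 = 1.7548.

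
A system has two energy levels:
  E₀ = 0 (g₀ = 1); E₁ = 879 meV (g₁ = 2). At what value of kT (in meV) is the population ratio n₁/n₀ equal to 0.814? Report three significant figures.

978 meV

n₁/n₀ = (g₁/g₀) exp[−(E₁−E₀)/kT] = 0.814.
⇒ (E₁−E₀)/kT = ln((2/1)/0.814) = ln(2.4570) = 0.89894.
kT = 879 meV / 0.89894 = 978 meV.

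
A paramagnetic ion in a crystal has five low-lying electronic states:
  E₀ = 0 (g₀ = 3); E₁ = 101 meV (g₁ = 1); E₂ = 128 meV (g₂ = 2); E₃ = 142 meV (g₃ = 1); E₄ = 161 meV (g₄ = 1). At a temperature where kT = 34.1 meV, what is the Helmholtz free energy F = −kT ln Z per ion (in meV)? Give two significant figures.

-39 meV

Eᵢ/kT = 0, 2.962, 3.754, 4.164, 4.721.
Z = Σ gᵢe^(−Eᵢ/kT) = 3·e^(−0) + 1·e^(−2.962) + 2·e^(−3.754) + 1·e^(−4.164) + 1·e^(−4.721) = 3.000 + 0.05172 + 0.04685 + 0.01555 + 0.008906 = 3.123.
F = −kT ln Z = −34.1 × ln(3.123) = −34.1 × 1.139 = -39 meV.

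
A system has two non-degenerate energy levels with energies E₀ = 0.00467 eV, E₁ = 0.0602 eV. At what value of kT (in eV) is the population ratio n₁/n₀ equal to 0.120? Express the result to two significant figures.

0.026 eV

n₁/n₀ = exp[−(E₁−E₀)/kT] = 0.120.
⇒ (E₁−E₀)/kT = ln(1/0.120) = ln(8.333) = 2.120.
kT = 0.05553 eV / 2.120 = 0.026 eV.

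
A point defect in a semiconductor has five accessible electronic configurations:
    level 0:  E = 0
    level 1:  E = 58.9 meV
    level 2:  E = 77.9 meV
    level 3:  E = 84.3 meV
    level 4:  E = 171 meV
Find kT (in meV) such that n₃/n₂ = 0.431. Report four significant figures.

7.604 meV

n₃/n₂ = exp[−(E₃−E₂)/kT] = 0.431.
⇒ (E₃−E₂)/kT = ln(1/0.431) = ln(2.32019) = 0.841649.
kT = 6.4 meV / 0.841649 = 7.604 meV.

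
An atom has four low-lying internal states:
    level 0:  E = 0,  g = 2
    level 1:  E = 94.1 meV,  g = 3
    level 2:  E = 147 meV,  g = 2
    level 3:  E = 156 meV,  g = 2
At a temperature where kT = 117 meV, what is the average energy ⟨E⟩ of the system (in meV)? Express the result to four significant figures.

65.84 meV

Eᵢ/kT = 0, 0.804274, 1.25641, 1.33333.
Z = Σ gᵢe^(−Eᵢ/kT) = 2·e^(−0) + 3·e^(−0.804274) + 2·e^(−1.25641) + 2·e^(−1.33333) = 2.00000 + 1.34224 + 0.569348 + 0.527196 = 4.43878.
⟨E⟩ = Σ Eᵢ gᵢe^(−Eᵢ/kT) / Z = (0·2.00000 + 94.1·1.34224 + 147·0.569348 + 156·0.527196) / 4.43878 = 65.84 meV.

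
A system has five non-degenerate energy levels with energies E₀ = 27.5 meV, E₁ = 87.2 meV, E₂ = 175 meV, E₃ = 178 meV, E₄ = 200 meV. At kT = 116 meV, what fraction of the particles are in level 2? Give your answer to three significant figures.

0.118

Eᵢ/kT = 0.23707, 0.75172, 1.5086, 1.5345, 1.7241.
Z = Σ e^(−Eᵢ/kT) = e^(−0.23707) + e^(−0.75172) + e^(−1.5086) + e^(−1.5345) + e^(−1.7241) = 0.78894 + 0.47155 + 0.22122 + 0.21556 + 0.17833 = 1.8756.
P₂ = e^(−E₂/kT) / Z = 0.22122/1.8756 = 0.118.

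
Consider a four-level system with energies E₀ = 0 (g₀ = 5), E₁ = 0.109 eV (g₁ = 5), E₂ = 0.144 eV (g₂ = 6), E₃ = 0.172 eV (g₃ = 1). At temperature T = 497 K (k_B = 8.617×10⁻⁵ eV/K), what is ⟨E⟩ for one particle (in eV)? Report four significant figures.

k_BT = 8.617×10⁻⁵ × 497 K = 0.0428265 eV.
Eᵢ/kT = 0, 2.54515, 3.36240, 4.01620.
Z = Σ gᵢe^(−Eᵢ/kT) = 5·e^(−0) + 5·e^(−2.54515) + 6·e^(−3.36240) + 1·e^(−4.01620) = 5.00000 + 0.392306 + 0.207912 + 0.0180213 = 5.61824.
⟨E⟩ = Σ Eᵢ gᵢe^(−Eᵢ/kT) / Z = (0·5.00000 + 0.109·0.392306 + 0.144·0.207912 + 0.172·0.0180213) / 5.61824 = 0.01349 eV.

0.01349 eV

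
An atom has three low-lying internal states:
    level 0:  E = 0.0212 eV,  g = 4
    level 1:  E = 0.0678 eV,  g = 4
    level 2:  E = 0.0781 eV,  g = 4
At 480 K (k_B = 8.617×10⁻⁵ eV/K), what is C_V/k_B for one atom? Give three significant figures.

0.360

k_BT = 8.617×10⁻⁵ × 480 K = 0.041362 eV.
Eᵢ/kT = 0.51255, 1.6392, 1.8882.
Z = Σ gᵢe^(−Eᵢ/kT) = 4·e^(−0.51255) + 4·e^(−1.6392) + 4·e^(−1.8882) = 2.3959 + 0.77654 + 0.60538 = 3.7778.
⟨E⟩ = 0.039897 eV, ⟨E²⟩ = 0.0022074 eV².
C_V/k_B = (⟨E²⟩ − ⟨E⟩²)/(kT)² = (0.0022074 − 0.0015918)/0.0017108 = 0.360.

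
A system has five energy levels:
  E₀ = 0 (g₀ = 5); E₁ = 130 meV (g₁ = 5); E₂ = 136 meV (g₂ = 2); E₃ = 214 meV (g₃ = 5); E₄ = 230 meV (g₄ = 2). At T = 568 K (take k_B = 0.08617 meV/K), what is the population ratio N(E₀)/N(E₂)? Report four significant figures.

k_BT = 0.08617 × 568 K = 48.9446 meV.
n₀/n₂ = (g₀/g₂) exp[−(E₀−E₂)/kT] = (5/2) × exp(−(-136 meV)/(48.9446 meV)) = (5/2) × exp(2.77865) = 40.24.

40.24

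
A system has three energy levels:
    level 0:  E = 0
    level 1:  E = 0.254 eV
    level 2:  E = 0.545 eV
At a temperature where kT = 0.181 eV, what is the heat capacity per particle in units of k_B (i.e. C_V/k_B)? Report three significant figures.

0.573

Eᵢ/kT = 0, 1.4033, 3.0110.
Z = Σ e^(−Eᵢ/kT) = e^(−0) + e^(−1.4033) + e^(−3.0110) = 1.0000 + 0.24578 + 0.049242 = 1.2950.
⟨E⟩ = 0.068931 eV, ⟨E²⟩ = 0.023539 eV².
C_V/k_B = (⟨E²⟩ − ⟨E⟩²)/(kT)² = (0.023539 − 0.0047515)/0.032761 = 0.573.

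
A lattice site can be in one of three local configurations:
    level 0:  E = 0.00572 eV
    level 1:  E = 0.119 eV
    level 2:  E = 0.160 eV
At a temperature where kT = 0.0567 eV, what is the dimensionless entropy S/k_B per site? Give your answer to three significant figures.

0.558

Eᵢ/kT = 0.10088, 2.0988, 2.8219.
Z = Σ e^(−Eᵢ/kT) = e^(−0.10088) + e^(−2.0988) + e^(−2.8219) = 0.90404 + 0.12260 + 0.059493 = 1.0861.
⟨E⟩ = Σ EᵢPᵢ = 0.026958 eV.
S/k_B = ln Z + ⟨E⟩/kT = ln(1.0861) + 0.026958/0.0567 = 0.082593 + 0.47545 = 0.558.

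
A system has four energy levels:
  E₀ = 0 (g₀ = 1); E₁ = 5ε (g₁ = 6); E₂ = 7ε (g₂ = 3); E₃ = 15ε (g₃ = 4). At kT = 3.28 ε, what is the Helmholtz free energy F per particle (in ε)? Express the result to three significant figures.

-3.26 ε

Eᵢ/kT = 0, 1.5244, 2.1341, 4.5732.
Z = Σ gᵢe^(−Eᵢ/kT) = 1·e^(−0) + 6·e^(−1.5244) + 3·e^(−2.1341) + 4·e^(−4.5732) = 1.0000 + 1.3065 + 0.35505 + 0.041299 = 2.7028.
F = −kT ln Z = −3.28 × ln(2.7028) = −3.28 × 0.99429 = -3.26 ε.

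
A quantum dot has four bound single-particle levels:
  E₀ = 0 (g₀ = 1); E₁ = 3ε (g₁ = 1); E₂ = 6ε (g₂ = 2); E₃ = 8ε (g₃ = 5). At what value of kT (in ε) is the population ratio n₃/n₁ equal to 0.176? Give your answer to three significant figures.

1.49 ε

n₃/n₁ = (g₃/g₁) exp[−(E₃−E₁)/kT] = 0.176.
⇒ (E₃−E₁)/kT = ln((5/1)/0.176) = ln(28.409) = 3.3467.
kT = 5ε / 3.3467 = 1.49 ε.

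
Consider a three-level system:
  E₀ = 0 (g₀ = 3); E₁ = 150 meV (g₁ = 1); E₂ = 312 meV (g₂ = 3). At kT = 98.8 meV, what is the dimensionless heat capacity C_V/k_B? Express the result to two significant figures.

Eᵢ/kT = 0, 1.518, 3.158.
Z = Σ gᵢe^(−Eᵢ/kT) = 3·e^(−0) + 1·e^(−1.518) + 3·e^(−3.158) = 3.000 + 0.2191 + 0.1275 = 3.347.
⟨E⟩ = 21.70 meV, ⟨E²⟩ = 5181 meV².
C_V/k_B = (⟨E²⟩ − ⟨E⟩²)/(kT)² = (5181 − 470.9)/9761 = 0.48.

0.48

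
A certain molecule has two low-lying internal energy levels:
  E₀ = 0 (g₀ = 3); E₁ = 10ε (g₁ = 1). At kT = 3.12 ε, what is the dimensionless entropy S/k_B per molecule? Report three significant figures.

1.15

Eᵢ/kT = 0, 3.2051.
Z = Σ gᵢe^(−Eᵢ/kT) = 3·e^(−0) + 1·e^(−3.2051) = 3.0000 + 0.040555 = 3.0406.
⟨E⟩ = Σ EᵢPᵢ = 0.13338 ε.
S/k_B = ln Z + ⟨E⟩/kT = ln(3.0406) + 0.13338/3.12 = 1.1121 + 0.042750 = 1.15.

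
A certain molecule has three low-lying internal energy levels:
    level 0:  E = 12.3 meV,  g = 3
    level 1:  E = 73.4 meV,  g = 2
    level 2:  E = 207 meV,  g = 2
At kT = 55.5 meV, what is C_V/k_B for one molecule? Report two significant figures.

Eᵢ/kT = 0.2216, 1.323, 3.730.
Z = Σ gᵢe^(−Eᵢ/kT) = 3·e^(−0.2216) + 2·e^(−1.323) + 2·e^(−3.730) = 2.404 + 0.5327 + 0.04799 = 2.985.
⟨E⟩ = 26.33 meV, ⟨E²⟩ = 1772 meV².
C_V/k_B = (⟨E²⟩ − ⟨E⟩²)/(kT)² = (1772 − 693.3)/3080 = 0.35.

0.35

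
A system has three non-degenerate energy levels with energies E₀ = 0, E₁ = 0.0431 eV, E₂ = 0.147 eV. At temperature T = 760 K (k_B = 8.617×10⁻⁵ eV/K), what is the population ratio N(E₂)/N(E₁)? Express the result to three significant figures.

0.205

k_BT = 8.617×10⁻⁵ × 760 K = 0.065489 eV.
n₂/n₁ = exp[−(E₂−E₁)/kT] = exp(−(0.1039 eV)/(0.065489 eV)) = exp(-1.5865) = 0.205.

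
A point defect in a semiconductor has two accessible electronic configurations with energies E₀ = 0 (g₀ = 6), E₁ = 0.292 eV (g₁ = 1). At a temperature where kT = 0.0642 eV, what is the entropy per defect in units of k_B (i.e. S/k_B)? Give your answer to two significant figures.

1.8

Eᵢ/kT = 0, 4.548.
Z = Σ gᵢe^(−Eᵢ/kT) = 6·e^(−0) + 1·e^(−4.548) = 6.000 + 0.01059 = 6.011.
⟨E⟩ = Σ EᵢPᵢ = 0.0005144 eV.
S/k_B = ln Z + ⟨E⟩/kT = ln(6.011) + 0.0005144/0.0642 = 1.794 + 0.008012 = 1.8.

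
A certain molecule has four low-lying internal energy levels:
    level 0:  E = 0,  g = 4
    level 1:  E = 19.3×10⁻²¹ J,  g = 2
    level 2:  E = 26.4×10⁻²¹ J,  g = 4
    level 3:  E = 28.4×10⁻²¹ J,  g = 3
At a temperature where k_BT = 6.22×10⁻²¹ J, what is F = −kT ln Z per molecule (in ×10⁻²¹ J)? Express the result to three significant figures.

Eᵢ/kT = 0, 3.1029, 4.2444, 4.5659.
Z = Σ gᵢe^(−Eᵢ/kT) = 4·e^(−0) + 2·e^(−3.1029) + 4·e^(−4.2444) + 3·e^(−4.5659) = 4.0000 + 0.089837 + 0.057377 + 0.031202 = 4.1784.
F = −kT ln Z = −6.22 × ln(4.1784) = −6.22 × 1.4299 = -8.89 ×10⁻²¹ J.

-8.89 ×10⁻²¹ J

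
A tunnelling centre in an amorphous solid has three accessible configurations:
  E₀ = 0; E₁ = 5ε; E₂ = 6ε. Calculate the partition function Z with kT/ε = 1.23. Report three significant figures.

Eᵢ/kT = 0, 4.0650, 4.8780.
Z = Σ e^(−Eᵢ/kT) = e^(−0) + e^(−4.0650) + e^(−4.8780) = 1.0000 + 0.017163 + 0.0076122 = 1.0248.

Z = 1.02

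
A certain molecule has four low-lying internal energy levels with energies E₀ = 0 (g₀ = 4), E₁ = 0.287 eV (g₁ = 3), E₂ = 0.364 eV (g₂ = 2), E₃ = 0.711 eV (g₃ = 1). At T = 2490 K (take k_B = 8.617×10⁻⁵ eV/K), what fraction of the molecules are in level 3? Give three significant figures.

0.00701

k_BT = 8.617×10⁻⁵ × 2490 K = 0.21456 eV.
Eᵢ/kT = 0, 1.3376, 1.6965, 3.3138.
Z = Σ gᵢe^(−Eᵢ/kT) = 4·e^(−0) + 3·e^(−1.3376) + 2·e^(−1.6965) + 1·e^(−3.3138) = 4.0000 + 0.78742 + 0.36665 + 0.036378 = 5.1904.
P₃ = g₃ e^(−E₃/kT) / Z = 0.036378/5.1904 = 0.00701.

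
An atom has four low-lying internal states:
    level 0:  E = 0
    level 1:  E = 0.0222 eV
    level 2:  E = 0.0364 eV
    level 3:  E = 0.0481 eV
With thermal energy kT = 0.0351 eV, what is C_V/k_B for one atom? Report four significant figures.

0.2588

Eᵢ/kT = 0, 0.632479, 1.03704, 1.37037.
Z = Σ e^(−Eᵢ/kT) = e^(−0) + e^(−0.632479) + e^(−1.03704) + e^(−1.37037) = 1.00000 + 0.531273 + 0.354502 + 0.254013 = 2.13979.
⟨E⟩ = 0.0172522 eV, ⟨E²⟩ = 0.000616519 eV².
C_V/k_B = (⟨E²⟩ − ⟨E⟩²)/(kT)² = (0.000616519 − 0.000297638)/0.00123201 = 0.2588.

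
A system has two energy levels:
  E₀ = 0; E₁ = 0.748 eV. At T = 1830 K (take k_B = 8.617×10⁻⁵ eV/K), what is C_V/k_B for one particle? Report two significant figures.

0.19

k_BT = 8.617×10⁻⁵ × 1830 K = 0.1577 eV.
Eᵢ/kT = 0, 4.743.
Z = Σ e^(−Eᵢ/kT) = e^(−0) + e^(−4.743) = 1.000 + 0.008712 = 1.009.
⟨E⟩ = 0.006458 eV, ⟨E²⟩ = 0.004831 eV².
C_V/k_B = (⟨E²⟩ − ⟨E⟩²)/(kT)² = (0.004831 − 0.00004171)/0.02487 = 0.19.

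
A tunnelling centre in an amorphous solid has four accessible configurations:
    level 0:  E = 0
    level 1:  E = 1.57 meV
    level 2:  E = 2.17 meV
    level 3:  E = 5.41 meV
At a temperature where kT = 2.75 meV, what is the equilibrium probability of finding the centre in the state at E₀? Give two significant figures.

0.46

Eᵢ/kT = 0, 0.5709, 0.7891, 1.967.
Z = Σ e^(−Eᵢ/kT) = e^(−0) + e^(−0.5709) + e^(−0.7891) + e^(−1.967) = 1.000 + 0.5650 + 0.4543 + 0.1399 = 2.159.
P₀ = e^(−E₀/kT) / Z = 1.000/2.159 = 0.46.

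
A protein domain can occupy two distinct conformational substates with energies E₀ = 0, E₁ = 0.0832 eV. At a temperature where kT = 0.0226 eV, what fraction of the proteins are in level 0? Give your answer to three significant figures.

0.975

Eᵢ/kT = 0, 3.6814.
Z = Σ e^(−Eᵢ/kT) = e^(−0) + e^(−3.6814) = 1.0000 + 0.025188 = 1.0252.
P₀ = e^(−E₀/kT) / Z = 1.0000/1.0252 = 0.975.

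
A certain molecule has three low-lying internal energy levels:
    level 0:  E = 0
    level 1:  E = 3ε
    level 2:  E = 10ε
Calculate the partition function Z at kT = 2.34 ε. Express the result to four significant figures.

Z = 1.291

Eᵢ/kT = 0, 1.28205, 4.27350.
Z = Σ e^(−Eᵢ/kT) = e^(−0) + e^(−1.28205) + e^(−4.27350) = 1.00000 + 0.277468 + 0.0139329 = 1.29140.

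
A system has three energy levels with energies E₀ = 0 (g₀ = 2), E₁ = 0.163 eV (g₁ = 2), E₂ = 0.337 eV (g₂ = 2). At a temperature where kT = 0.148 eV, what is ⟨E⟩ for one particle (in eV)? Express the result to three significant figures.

0.0619 eV

Eᵢ/kT = 0, 1.1014, 2.2770.
Z = Σ gᵢe^(−Eᵢ/kT) = 2·e^(−0) + 2·e^(−1.1014) + 2·e^(−2.2770) = 2.0000 + 0.66481 + 0.20518 = 2.8700.
⟨E⟩ = Σ Eᵢ gᵢe^(−Eᵢ/kT) / Z = (0·2.0000 + 0.163·0.66481 + 0.337·0.20518) / 2.8700 = 0.0619 eV.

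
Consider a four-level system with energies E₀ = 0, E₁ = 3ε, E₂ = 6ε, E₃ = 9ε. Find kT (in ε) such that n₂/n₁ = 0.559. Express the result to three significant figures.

5.16 ε

n₂/n₁ = exp[−(E₂−E₁)/kT] = 0.559.
⇒ (E₂−E₁)/kT = ln(1/0.559) = ln(1.7889) = 0.58160.
kT = 3ε / 0.58160 = 5.16 ε.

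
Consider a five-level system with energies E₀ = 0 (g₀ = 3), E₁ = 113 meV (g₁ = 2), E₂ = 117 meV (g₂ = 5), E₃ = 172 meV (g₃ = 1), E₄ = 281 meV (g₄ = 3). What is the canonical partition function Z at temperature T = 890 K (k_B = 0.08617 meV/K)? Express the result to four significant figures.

k_BT = 0.08617 × 890 K = 76.6913 meV.
Eᵢ/kT = 0, 1.47344, 1.52560, 2.24276, 3.66404.
Z = Σ gᵢe^(−Eᵢ/kT) = 3·e^(−0) + 2·e^(−1.47344) + 5·e^(−1.52560) + 1·e^(−2.24276) + 3·e^(−3.66404) = 3.00000 + 0.458272 + 1.08745 + 0.106165 + 0.0768863 = 4.72877.

Z = 4.729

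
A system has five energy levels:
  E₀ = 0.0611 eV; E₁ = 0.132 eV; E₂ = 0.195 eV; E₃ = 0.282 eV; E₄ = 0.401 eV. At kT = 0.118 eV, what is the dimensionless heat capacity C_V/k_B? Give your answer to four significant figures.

Eᵢ/kT = 0.517797, 1.11864, 1.65254, 2.38983, 3.39831.
Z = Σ e^(−Eᵢ/kT) = e^(−0.517797) + e^(−1.11864) + e^(−1.65254) + e^(−2.38983) + e^(−3.39831) = 0.595832 + 0.326724 + 0.191563 + 0.0916453 + 0.0334297 = 1.23919.
⟨E⟩ = 0.125999 eV, ⟨E²⟩ = 0.0224864 eV².
C_V/k_B = (⟨E²⟩ − ⟨E⟩²)/(kT)² = (0.0224864 − 0.0158757)/0.0139240 = 0.4748.

0.4748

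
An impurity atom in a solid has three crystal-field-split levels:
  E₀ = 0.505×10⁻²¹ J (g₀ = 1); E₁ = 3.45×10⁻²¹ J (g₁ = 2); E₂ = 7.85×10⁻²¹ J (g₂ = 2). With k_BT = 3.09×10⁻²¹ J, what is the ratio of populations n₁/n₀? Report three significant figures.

0.771

n₁/n₀ = (g₁/g₀) exp[−(E₁−E₀)/kT] = (2/1) × exp(−(2.945 ×10⁻²¹ J)/(3.09 ×10⁻²¹ J)) = (2/1) × exp(-0.95307) = 0.771.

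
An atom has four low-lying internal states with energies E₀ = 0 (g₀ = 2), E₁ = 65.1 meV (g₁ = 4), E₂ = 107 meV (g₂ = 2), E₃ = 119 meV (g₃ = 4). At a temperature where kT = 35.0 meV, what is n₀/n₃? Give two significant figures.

n₀/n₃ = (g₀/g₃) exp[−(E₀−E₃)/kT] = (2/4) × exp(−(-119 meV)/(35.0 meV)) = (2/4) × exp(3.400) = 15.

15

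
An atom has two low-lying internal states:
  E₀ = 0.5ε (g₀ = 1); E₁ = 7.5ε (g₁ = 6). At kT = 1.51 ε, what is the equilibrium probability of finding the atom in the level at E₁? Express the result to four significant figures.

0.05499

Eᵢ/kT = 0.331126, 4.96689.
Z = Σ gᵢe^(−Eᵢ/kT) = 1·e^(−0.331126) + 6·e^(−4.96689) = 0.718115 + 0.0417886 = 0.759904.
P₁ = g₁ e^(−E₁/kT) / Z = 0.0417886/0.759904 = 0.05499.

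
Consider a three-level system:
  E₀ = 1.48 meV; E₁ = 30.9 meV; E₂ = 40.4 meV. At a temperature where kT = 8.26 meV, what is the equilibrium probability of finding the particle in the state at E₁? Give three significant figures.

Eᵢ/kT = 0.17918, 3.7409, 4.8910.
Z = Σ e^(−Eᵢ/kT) = e^(−0.17918) + e^(−3.7409) + e^(−4.8910) = 0.83596 + 0.023733 + 0.0075139 = 0.86721.
P₁ = e^(−E₁/kT) / Z = 0.023733/0.86721 = 0.0274.

0.0274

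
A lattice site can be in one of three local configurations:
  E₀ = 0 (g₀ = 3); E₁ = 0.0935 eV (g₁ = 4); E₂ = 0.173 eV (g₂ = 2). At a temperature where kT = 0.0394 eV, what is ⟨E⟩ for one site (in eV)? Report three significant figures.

Eᵢ/kT = 0, 2.3731, 4.3909.
Z = Σ gᵢe^(−Eᵢ/kT) = 3·e^(−0) + 4·e^(−2.3731) + 2·e^(−4.3909) = 3.0000 + 0.37277 + 0.024779 = 3.3975.
⟨E⟩ = Σ Eᵢ gᵢe^(−Eᵢ/kT) / Z = (0·3.0000 + 0.0935·0.37277 + 0.173·0.024779) / 3.3975 = 0.0115 eV.

0.0115 eV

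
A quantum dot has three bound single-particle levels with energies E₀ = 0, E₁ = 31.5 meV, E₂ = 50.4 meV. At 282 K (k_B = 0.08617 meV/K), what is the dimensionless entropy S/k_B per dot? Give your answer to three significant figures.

0.776

k_BT = 0.08617 × 282 K = 24.300 meV.
Eᵢ/kT = 0, 1.2963, 2.0741.
Z = Σ e^(−Eᵢ/kT) = e^(−0) + e^(−1.2963) + e^(−2.0741) = 1.0000 + 0.27354 + 0.12567 = 1.3992.
⟨E⟩ = Σ EᵢPᵢ = 10.685 meV.
S/k_B = ln Z + ⟨E⟩/kT = ln(1.3992) + 10.685/24.300 = 0.33590 + 0.43971 = 0.776.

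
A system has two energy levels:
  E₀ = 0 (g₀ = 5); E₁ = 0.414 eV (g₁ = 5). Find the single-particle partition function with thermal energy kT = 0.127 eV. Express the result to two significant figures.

Eᵢ/kT = 0, 3.260.
Z = Σ gᵢe^(−Eᵢ/kT) = 5·e^(−0) + 5·e^(−3.260) = 5.000 + 0.1919 = 5.192.

Z = 5.2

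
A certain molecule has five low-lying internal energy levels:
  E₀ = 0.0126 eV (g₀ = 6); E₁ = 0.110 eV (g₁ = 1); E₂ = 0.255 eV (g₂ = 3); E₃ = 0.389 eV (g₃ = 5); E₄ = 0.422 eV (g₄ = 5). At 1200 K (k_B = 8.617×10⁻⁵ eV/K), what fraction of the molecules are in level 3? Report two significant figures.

0.019

k_BT = 8.617×10⁻⁵ × 1200 K = 0.1034 eV.
Eᵢ/kT = 0.1219, 1.064, 2.466, 3.762, 4.081.
Z = Σ gᵢe^(−Eᵢ/kT) = 6·e^(−0.1219) + 1·e^(−1.064) + 3·e^(−2.466) + 5·e^(−3.762) + 5·e^(−4.081) = 5.311 + 0.3451 + 0.2548 + 0.1162 + 0.08445 = 6.112.
P₃ = g₃ e^(−E₃/kT) / Z = 0.1162/6.112 = 0.019.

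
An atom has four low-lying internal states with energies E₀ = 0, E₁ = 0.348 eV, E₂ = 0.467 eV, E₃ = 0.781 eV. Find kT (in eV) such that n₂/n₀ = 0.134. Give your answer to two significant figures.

0.23 eV

n₂/n₀ = exp[−(E₂−E₀)/kT] = 0.134.
⇒ (E₂−E₀)/kT = ln(1/0.134) = ln(7.463) = 2.010.
kT = 0.467 eV / 2.010 = 0.23 eV.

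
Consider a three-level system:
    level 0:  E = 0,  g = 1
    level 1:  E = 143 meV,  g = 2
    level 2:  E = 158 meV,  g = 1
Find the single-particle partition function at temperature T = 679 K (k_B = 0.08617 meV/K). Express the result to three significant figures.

Z = 1.24

k_BT = 0.08617 × 679 K = 58.509 meV.
Eᵢ/kT = 0, 2.4441, 2.7004.
Z = Σ gᵢe^(−Eᵢ/kT) = 1·e^(−0) + 2·e^(−2.4441) + 1·e^(−2.7004) = 1.0000 + 0.17361 + 0.067179 = 1.2408.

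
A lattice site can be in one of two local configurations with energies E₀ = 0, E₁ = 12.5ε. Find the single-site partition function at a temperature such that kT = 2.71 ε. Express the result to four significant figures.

Eᵢ/kT = 0, 4.61255.
Z = Σ e^(−Eᵢ/kT) = e^(−0) + e^(−4.61255) = 1.00000 + 0.00992647 = 1.00993.

Z = 1.010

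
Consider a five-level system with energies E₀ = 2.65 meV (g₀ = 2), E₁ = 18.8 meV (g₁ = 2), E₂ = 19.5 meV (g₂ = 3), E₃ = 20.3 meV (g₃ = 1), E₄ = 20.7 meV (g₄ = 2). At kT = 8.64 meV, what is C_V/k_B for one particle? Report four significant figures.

Eᵢ/kT = 0.306713, 2.17593, 2.25694, 2.34954, 2.39583.
Z = Σ gᵢe^(−Eᵢ/kT) = 2·e^(−0.306713) + 2·e^(−2.17593) + 3·e^(−2.25694) + 1·e^(−2.34954) + 2·e^(−2.39583) = 1.47172 + 0.227005 + 0.314011 + 0.0954130 + 0.182194 = 2.29034.
⟨E⟩ = 8.73201 meV, ⟨E²⟩ = 142.930 meV².
C_V/k_B = (⟨E²⟩ − ⟨E⟩²)/(kT)² = (142.930 − 76.2480)/74.6496 = 0.8933.

0.8933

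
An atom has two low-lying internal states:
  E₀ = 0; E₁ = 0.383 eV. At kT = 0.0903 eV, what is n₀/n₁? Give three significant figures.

n₀/n₁ = exp[−(E₀−E₁)/kT] = exp(−(-0.383 eV)/(0.0903 eV)) = exp(4.2414) = 69.5.

69.5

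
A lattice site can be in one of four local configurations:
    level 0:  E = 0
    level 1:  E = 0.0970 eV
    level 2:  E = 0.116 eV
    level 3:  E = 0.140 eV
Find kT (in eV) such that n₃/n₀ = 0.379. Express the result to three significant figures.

0.144 eV

n₃/n₀ = exp[−(E₃−E₀)/kT] = 0.379.
⇒ (E₃−E₀)/kT = ln(1/0.379) = ln(2.6385) = 0.97021.
kT = 0.140 eV / 0.97021 = 0.144 eV.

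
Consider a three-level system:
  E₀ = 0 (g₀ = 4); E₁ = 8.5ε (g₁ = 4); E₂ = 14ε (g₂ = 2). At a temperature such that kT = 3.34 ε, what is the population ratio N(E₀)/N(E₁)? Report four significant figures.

12.74

n₀/n₁ = (g₀/g₁) exp[−(E₀−E₁)/kT] = (4/4) × exp(−(-8.5ε)/(3.34ε)) = (4/4) × exp(2.54491) = 12.74.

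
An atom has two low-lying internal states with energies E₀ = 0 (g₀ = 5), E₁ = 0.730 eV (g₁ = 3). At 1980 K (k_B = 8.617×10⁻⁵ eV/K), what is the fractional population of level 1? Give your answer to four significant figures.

k_BT = 8.617×10⁻⁵ × 1980 K = 0.170617 eV.
Eᵢ/kT = 0, 4.27859.
Z = Σ gᵢe^(−Eᵢ/kT) = 5·e^(−0) + 3·e^(−4.27859) = 5.00000 + 0.0415866 = 5.04159.
P₁ = g₁ e^(−E₁/kT) / Z = 0.0415866/5.04159 = 0.008249.

0.008249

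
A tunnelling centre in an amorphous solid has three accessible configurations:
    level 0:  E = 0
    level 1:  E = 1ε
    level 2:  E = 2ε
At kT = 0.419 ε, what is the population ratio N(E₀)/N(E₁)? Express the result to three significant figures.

n₀/n₁ = exp[−(E₀−E₁)/kT] = exp(−(-1ε)/(0.419ε)) = exp(2.3866) = 10.9.

10.9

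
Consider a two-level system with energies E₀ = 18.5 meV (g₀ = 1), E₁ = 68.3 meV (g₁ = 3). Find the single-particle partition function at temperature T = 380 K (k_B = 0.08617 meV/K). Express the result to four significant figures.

k_BT = 0.08617 × 380 K = 32.7446 meV.
Eᵢ/kT = 0.564979, 2.08584.
Z = Σ gᵢe^(−Eᵢ/kT) = 1·e^(−0.564979) + 3·e^(−2.08584) = 0.568372 + 0.372608 = 0.940980.

Z = 0.9410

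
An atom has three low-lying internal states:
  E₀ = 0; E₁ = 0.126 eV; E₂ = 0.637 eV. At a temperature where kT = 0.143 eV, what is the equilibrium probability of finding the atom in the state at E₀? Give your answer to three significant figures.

0.701

Eᵢ/kT = 0, 0.88112, 4.4545.
Z = Σ e^(−Eᵢ/kT) = e^(−0) + e^(−0.88112) + e^(−4.4545) = 1.0000 + 0.41432 + 0.011626 = 1.4259.
P₀ = e^(−E₀/kT) / Z = 1.0000/1.4259 = 0.701.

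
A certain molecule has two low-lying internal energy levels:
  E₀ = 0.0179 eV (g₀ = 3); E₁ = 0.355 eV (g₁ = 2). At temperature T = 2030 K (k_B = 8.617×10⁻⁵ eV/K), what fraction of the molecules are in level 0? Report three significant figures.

0.912

k_BT = 8.617×10⁻⁵ × 2030 K = 0.17493 eV.
Eᵢ/kT = 0.10233, 2.0294.
Z = Σ gᵢe^(−Eᵢ/kT) = 3·e^(−0.10233) + 2·e^(−2.0294) = 2.7082 + 0.26283 = 2.9710.
P₀ = g₀ e^(−E₀/kT) / Z = 2.7082/2.9710 = 0.912.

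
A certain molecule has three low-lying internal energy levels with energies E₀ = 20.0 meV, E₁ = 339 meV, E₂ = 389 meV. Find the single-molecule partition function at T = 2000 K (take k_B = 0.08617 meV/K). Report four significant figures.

k_BT = 0.08617 × 2000 K = 172.340 meV.
Eᵢ/kT = 0.116050, 1.96704, 2.25717.
Z = Σ e^(−Eᵢ/kT) = e^(−0.116050) + e^(−1.96704) + e^(−2.25717) = 0.890431 + 0.139870 + 0.104646 = 1.13495.

Z = 1.135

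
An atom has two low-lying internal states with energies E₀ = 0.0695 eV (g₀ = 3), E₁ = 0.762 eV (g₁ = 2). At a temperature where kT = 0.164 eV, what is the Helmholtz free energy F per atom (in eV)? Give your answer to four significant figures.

-0.1123 eV

Eᵢ/kT = 0.423780, 4.64634.
Z = Σ gᵢe^(−Eᵢ/kT) = 3·e^(−0.423780) + 2·e^(−4.64634) = 1.96370 + 0.0191933 = 1.98289.
F = −kT ln Z = −0.164 × ln(1.98289) = −0.164 × 0.684555 = -0.1123 eV.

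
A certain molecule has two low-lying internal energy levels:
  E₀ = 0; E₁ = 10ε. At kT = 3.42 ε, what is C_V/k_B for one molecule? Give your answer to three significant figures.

Eᵢ/kT = 0, 2.9240.
Z = Σ e^(−Eᵢ/kT) = e^(−0) + e^(−2.9240) = 1.0000 + 0.053718 = 1.0537.
⟨E⟩ = 0.50980 ε, ⟨E²⟩ = 5.0980 ε².
C_V/k_B = (⟨E²⟩ − ⟨E⟩²)/(kT)² = (5.0980 − 0.25990)/11.696 = 0.414.

0.414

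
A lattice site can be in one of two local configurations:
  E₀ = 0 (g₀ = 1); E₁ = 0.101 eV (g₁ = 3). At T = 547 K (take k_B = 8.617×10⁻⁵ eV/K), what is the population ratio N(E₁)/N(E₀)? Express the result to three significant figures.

k_BT = 8.617×10⁻⁵ × 547 K = 0.047135 eV.
n₁/n₀ = (g₁/g₀) exp[−(E₁−E₀)/kT] = (3/1) × exp(−(0.101 eV)/(0.047135 eV)) = (3/1) × exp(-2.1428) = 0.352.

0.352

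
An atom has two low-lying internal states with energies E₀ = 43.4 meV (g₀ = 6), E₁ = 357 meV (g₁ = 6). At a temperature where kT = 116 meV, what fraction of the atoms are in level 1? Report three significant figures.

0.0628

Eᵢ/kT = 0.37414, 3.0776.
Z = Σ gᵢe^(−Eᵢ/kT) = 6·e^(−0.37414) + 6·e^(−3.0776) = 4.1273 + 0.27642 = 4.4037.
P₁ = g₁ e^(−E₁/kT) / Z = 0.27642/4.4037 = 0.0628.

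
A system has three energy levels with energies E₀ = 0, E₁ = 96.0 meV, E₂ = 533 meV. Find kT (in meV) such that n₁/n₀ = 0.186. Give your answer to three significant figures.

n₁/n₀ = exp[−(E₁−E₀)/kT] = 0.186.
⇒ (E₁−E₀)/kT = ln(1/0.186) = ln(5.3763) = 1.6820.
kT = 96.0 meV / 1.6820 = 57.1 meV.

57.1 meV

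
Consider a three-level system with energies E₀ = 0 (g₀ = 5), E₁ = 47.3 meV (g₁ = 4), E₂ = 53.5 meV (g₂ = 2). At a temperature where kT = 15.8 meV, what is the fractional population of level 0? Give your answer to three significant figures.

0.949

Eᵢ/kT = 0, 2.9937, 3.3861.
Z = Σ gᵢe^(−Eᵢ/kT) = 5·e^(−0) + 4·e^(−2.9937) + 2·e^(−3.3861) = 5.0000 + 0.20041 + 0.067681 = 5.2681.
P₀ = g₀ e^(−E₀/kT) / Z = 5.0000/5.2681 = 0.949.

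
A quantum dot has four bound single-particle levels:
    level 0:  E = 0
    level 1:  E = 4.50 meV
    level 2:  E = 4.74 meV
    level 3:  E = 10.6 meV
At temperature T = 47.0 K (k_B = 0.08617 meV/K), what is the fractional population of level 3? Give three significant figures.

0.0426

k_BT = 0.08617 × 47.0 K = 4.0500 meV.
Eᵢ/kT = 0, 1.1111, 1.1704, 2.6173.
Z = Σ e^(−Eᵢ/kT) = e^(−0) + e^(−1.1111) + e^(−1.1704) + e^(−2.6173) = 1.0000 + 0.32920 + 0.31024 + 0.073000 = 1.7124.
P₃ = e^(−E₃/kT) / Z = 0.073000/1.7124 = 0.0426.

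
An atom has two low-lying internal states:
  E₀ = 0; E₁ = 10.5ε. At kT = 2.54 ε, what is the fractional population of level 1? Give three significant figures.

0.0158

Eᵢ/kT = 0, 4.1339.
Z = Σ e^(−Eᵢ/kT) = e^(−0) + e^(−4.1339) = 1.0000 + 0.016020 = 1.0160.
P₁ = e^(−E₁/kT) / Z = 0.016020/1.0160 = 0.0158.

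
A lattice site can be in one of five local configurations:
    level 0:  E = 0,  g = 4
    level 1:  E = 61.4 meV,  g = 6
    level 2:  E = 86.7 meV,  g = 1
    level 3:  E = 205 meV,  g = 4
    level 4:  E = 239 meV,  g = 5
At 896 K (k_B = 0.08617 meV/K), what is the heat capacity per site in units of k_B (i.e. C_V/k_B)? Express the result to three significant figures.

k_BT = 0.08617 × 896 K = 77.208 meV.
Eᵢ/kT = 0, 0.79525, 1.1229, 2.6552, 3.0955.
Z = Σ gᵢe^(−Eᵢ/kT) = 4·e^(−0) + 6·e^(−0.79525) + 1·e^(−1.1229) + 4·e^(−2.6552) + 5·e^(−3.0955) = 4.0000 + 2.7088 + 0.32533 + 0.28114 + 0.22626 = 7.5415.
⟨E⟩ = 40.607 meV, ⟨E²⟩ = 4958.8 meV².
C_V/k_B = (⟨E²⟩ − ⟨E⟩²)/(kT)² = (4958.8 − 1648.9)/5961.1 = 0.555.

0.555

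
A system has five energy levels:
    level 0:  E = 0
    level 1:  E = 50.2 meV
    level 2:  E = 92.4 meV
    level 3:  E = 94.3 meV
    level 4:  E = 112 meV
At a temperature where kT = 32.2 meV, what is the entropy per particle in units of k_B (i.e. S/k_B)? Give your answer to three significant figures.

Eᵢ/kT = 0, 1.5590, 2.8696, 2.9286, 3.4783.
Z = Σ e^(−Eᵢ/kT) = e^(−0) + e^(−1.5590) + e^(−2.8696) + e^(−2.9286) + e^(−3.4783) = 1.0000 + 0.21035 + 0.056722 + 0.053472 + 0.030860 = 1.3514.
⟨E⟩ = Σ EᵢPᵢ = 17.981 meV.
S/k_B = ln Z + ⟨E⟩/kT = ln(1.3514) + 17.981/32.2 = 0.30114 + 0.55842 = 0.860.

0.860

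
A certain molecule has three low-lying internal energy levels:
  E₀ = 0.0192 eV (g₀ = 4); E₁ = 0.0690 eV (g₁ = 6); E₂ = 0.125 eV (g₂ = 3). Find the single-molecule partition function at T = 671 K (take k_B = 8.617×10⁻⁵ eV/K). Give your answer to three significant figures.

Z = 5.03

k_BT = 8.617×10⁻⁵ × 671 K = 0.057820 eV.
Eᵢ/kT = 0.33207, 1.1934, 2.1619.
Z = Σ gᵢe^(−Eᵢ/kT) = 4·e^(−0.33207) + 6·e^(−1.1934) + 3·e^(−2.1619) = 2.8697 + 1.8191 + 0.34532 = 5.0341.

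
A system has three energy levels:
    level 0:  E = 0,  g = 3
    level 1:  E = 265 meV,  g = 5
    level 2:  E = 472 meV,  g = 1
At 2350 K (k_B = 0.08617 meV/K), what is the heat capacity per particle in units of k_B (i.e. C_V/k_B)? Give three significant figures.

k_BT = 0.08617 × 2350 K = 202.50 meV.
Eᵢ/kT = 0, 1.3086, 2.3309.
Z = Σ gᵢe^(−Eᵢ/kT) = 3·e^(−0) + 5·e^(−1.3086) + 1·e^(−2.3309) = 3.0000 + 1.3510 + 0.097208 = 4.4482.
⟨E⟩ = 90.800 meV, ⟨E²⟩ = 26197 meV².
C_V/k_B = (⟨E²⟩ − ⟨E⟩²)/(kT)² = (26197 − 8244.6)/41006 = 0.438.

0.438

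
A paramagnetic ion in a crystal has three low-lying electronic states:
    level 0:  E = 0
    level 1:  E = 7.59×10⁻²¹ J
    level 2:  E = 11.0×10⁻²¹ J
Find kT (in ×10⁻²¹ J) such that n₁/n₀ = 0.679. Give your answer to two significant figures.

20 ×10⁻²¹ J

n₁/n₀ = exp[−(E₁−E₀)/kT] = 0.679.
⇒ (E₁−E₀)/kT = ln(1/0.679) = ln(1.473) = 0.3873.
kT = 7.59 ×10⁻²¹ J / 0.3873 = 20 ×10⁻²¹ J.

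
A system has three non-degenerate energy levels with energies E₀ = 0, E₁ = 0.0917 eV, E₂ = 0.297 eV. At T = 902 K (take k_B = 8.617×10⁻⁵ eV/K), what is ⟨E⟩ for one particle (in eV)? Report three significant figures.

0.0261 eV

k_BT = 8.617×10⁻⁵ × 902 K = 0.077725 eV.
Eᵢ/kT = 0, 1.1798, 3.8212.
Z = Σ e^(−Eᵢ/kT) = e^(−0) + e^(−1.1798) + e^(−3.8212) = 1.0000 + 0.30734 + 0.021902 = 1.3292.
⟨E⟩ = Σ Eᵢ e^(−Eᵢ/kT) / Z = (0·1.0000 + 0.0917·0.30734 + 0.297·0.021902) / 1.3292 = 0.0261 eV.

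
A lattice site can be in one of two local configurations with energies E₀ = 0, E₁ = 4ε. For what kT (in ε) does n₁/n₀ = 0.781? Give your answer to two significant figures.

n₁/n₀ = exp[−(E₁−E₀)/kT] = 0.781.
⇒ (E₁−E₀)/kT = ln(1/0.781) = ln(1.280) = 0.2469.
kT = 4ε / 0.2469 = 16 ε.

16 ε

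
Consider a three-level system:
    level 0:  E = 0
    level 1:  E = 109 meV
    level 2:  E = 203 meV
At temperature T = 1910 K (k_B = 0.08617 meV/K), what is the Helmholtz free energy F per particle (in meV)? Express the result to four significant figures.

k_BT = 0.08617 × 1910 K = 164.585 meV.
Eᵢ/kT = 0, 0.662272, 1.23341.
Z = Σ e^(−Eᵢ/kT) = e^(−0) + e^(−0.662272) + e^(−1.23341) = 1.00000 + 0.515678 + 0.291298 = 1.80698.
F = −kT ln Z = −164.585 × ln(1.80698) = −164.585 × 0.591657 = -97.38 meV.

-97.38 meV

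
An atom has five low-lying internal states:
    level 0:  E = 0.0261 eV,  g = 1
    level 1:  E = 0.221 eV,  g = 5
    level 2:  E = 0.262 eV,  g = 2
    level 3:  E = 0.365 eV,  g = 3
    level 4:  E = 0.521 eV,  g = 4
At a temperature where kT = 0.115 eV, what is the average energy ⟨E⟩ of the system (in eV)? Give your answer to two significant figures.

0.16 eV

Eᵢ/kT = 0.2270, 1.922, 2.278, 3.174, 4.530.
Z = Σ gᵢe^(−Eᵢ/kT) = 1·e^(−0.2270) + 5·e^(−1.922) + 2·e^(−2.278) + 3·e^(−3.174) + 4·e^(−4.530) = 0.7969 + 0.7316 + 0.2050 + 0.1255 + 0.04312 = 1.902.
⟨E⟩ = Σ Eᵢ gᵢe^(−Eᵢ/kT) / Z = (0.0261·0.7969 + 0.221·0.7316 + 0.262·0.2050 + 0.365·0.1255 + 0.521·0.04312) / 1.902 = 0.16 eV.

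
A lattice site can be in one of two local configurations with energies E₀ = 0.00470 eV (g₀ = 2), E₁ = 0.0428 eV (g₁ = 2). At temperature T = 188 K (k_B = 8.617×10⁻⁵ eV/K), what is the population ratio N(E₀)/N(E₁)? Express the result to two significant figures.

k_BT = 8.617×10⁻⁵ × 188 K = 0.01620 eV.
n₀/n₁ = (g₀/g₁) exp[−(E₀−E₁)/kT] = (2/2) × exp(−(-0.03810 eV)/(0.01620 eV)) = (2/2) × exp(2.352) = 11.

11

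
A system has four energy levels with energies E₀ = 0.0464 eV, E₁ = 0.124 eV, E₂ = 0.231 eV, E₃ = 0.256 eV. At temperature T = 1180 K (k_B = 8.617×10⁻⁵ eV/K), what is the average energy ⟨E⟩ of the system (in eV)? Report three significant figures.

k_BT = 8.617×10⁻⁵ × 1180 K = 0.10168 eV.
Eᵢ/kT = 0.45633, 1.2195, 2.2718, 2.5177.
Z = Σ e^(−Eᵢ/kT) = e^(−0.45633) + e^(−1.2195) + e^(−2.2718) + e^(−2.5177) = 0.63360 + 0.29538 + 0.10313 + 0.080645 = 1.1128.
⟨E⟩ = Σ Eᵢ e^(−Eᵢ/kT) / Z = (0.0464·0.63360 + 0.124·0.29538 + 0.231·0.10313 + 0.256·0.080645) / 1.1128 = 0.0993 eV.

0.0993 eV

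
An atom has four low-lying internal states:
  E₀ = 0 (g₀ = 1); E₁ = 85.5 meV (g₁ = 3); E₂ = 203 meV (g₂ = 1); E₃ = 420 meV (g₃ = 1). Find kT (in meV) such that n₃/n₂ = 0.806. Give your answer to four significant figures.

1006 meV

n₃/n₂ = (g₃/g₂) exp[−(E₃−E₂)/kT] = 0.806.
⇒ (E₃−E₂)/kT = ln((1/1)/0.806) = ln(1.24069) = 0.215668.
kT = 217 meV / 0.215668 = 1006 meV.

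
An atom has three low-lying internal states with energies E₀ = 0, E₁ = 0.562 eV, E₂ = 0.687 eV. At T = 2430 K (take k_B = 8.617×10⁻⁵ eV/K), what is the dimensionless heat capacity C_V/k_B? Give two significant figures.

0.73

k_BT = 8.617×10⁻⁵ × 2430 K = 0.2094 eV.
Eᵢ/kT = 0, 2.684, 3.281.
Z = Σ e^(−Eᵢ/kT) = e^(−0) + e^(−2.684) + e^(−3.281) = 1.000 + 0.06829 + 0.03759 = 1.106.
⟨E⟩ = 0.05805 eV, ⟨E²⟩ = 0.03554 eV².
C_V/k_B = (⟨E²⟩ − ⟨E⟩²)/(kT)² = (0.03554 − 0.003370)/0.04385 = 0.73.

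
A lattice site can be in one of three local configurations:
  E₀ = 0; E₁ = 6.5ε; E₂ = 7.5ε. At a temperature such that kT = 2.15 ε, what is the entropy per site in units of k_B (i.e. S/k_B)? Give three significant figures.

Eᵢ/kT = 0, 3.0233, 3.4884.
Z = Σ e^(−Eᵢ/kT) = e^(−0) + e^(−3.0233) + e^(−3.4884) = 1.0000 + 0.048640 + 0.030550 = 1.0792.
⟨E⟩ = Σ EᵢPᵢ = 0.50527 ε.
S/k_B = ln Z + ⟨E⟩/kT = ln(1.0792) + 0.50527/2.15 = 0.076220 + 0.23501 = 0.311.

0.311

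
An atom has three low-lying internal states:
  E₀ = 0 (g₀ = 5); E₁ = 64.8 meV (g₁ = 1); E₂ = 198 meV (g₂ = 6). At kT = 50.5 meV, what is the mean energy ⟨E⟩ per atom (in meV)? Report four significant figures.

7.693 meV

Eᵢ/kT = 0, 1.28317, 3.92079.
Z = Σ gᵢe^(−Eᵢ/kT) = 5·e^(−0) + 1·e^(−1.28317) + 6·e^(−3.92079) = 5.00000 + 0.277157 + 0.118953 = 5.39611.
⟨E⟩ = Σ Eᵢ gᵢe^(−Eᵢ/kT) / Z = (0·5.00000 + 64.8·0.277157 + 198·0.118953) / 5.39611 = 7.693 meV.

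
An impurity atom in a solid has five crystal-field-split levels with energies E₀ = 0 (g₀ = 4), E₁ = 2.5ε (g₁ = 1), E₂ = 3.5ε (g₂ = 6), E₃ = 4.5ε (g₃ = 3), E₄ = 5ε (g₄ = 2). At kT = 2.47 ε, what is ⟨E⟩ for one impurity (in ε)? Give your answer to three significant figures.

1.45 ε

Eᵢ/kT = 0, 1.0121, 1.4170, 1.8219, 2.0243.
Z = Σ gᵢe^(−Eᵢ/kT) = 4·e^(−0) + 1·e^(−1.0121) + 6·e^(−1.4170) + 3·e^(−1.8219) + 2·e^(−2.0243) = 4.0000 + 0.36345 + 1.4546 + 0.48515 + 0.26417 = 6.5674.
⟨E⟩ = Σ Eᵢ gᵢe^(−Eᵢ/kT) / Z = (0·4.0000 + 2.5·0.36345 + 3.5·1.4546 + 4.5·0.48515 + 5·0.26417) / 6.5674 = 1.45 ε.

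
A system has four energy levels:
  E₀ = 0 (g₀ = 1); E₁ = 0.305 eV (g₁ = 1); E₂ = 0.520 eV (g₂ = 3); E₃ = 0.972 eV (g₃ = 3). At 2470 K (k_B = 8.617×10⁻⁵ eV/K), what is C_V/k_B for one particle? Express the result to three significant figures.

1.22

k_BT = 8.617×10⁻⁵ × 2470 K = 0.21284 eV.
Eᵢ/kT = 0, 1.4330, 2.4431, 4.5668.
Z = Σ gᵢe^(−Eᵢ/kT) = 1·e^(−0) + 1·e^(−1.4330) + 3·e^(−2.4431) + 3·e^(−4.5668) = 1.0000 + 0.23859 + 0.26067 + 0.031173 = 1.5304.
⟨E⟩ = 0.15592 eV, ⟨E²⟩ = 0.079804 eV².
C_V/k_B = (⟨E²⟩ − ⟨E⟩²)/(kT)² = (0.079804 − 0.024311)/0.045301 = 1.22.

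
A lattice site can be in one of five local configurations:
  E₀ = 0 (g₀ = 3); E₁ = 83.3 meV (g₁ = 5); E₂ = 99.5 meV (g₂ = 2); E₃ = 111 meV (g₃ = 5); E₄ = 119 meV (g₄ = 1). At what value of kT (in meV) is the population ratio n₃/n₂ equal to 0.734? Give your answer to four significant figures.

n₃/n₂ = (g₃/g₂) exp[−(E₃−E₂)/kT] = 0.734.
⇒ (E₃−E₂)/kT = ln((5/2)/0.734) = ln(3.40599) = 1.22554.
kT = 11.5 meV / 1.22554 = 9.384 meV.

9.384 meV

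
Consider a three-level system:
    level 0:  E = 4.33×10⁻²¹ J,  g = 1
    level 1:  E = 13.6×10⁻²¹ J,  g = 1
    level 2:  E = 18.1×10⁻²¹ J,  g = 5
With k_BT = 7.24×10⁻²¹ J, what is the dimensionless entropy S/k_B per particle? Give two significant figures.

Eᵢ/kT = 0.5981, 1.878, 2.500.
Z = Σ gᵢe^(−Eᵢ/kT) = 1·e^(−0.5981) + 1·e^(−1.878) + 5·e^(−2.500) = 0.5499 + 0.1529 + 0.4104 = 1.113.
⟨E⟩ = Σ EᵢPᵢ = 10.68 ×10⁻²¹ J.
S/k_B = ln Z + ⟨E⟩/kT = ln(1.113) + 10.68/7.24 = 0.1071 + 1.475 = 1.6.

1.6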